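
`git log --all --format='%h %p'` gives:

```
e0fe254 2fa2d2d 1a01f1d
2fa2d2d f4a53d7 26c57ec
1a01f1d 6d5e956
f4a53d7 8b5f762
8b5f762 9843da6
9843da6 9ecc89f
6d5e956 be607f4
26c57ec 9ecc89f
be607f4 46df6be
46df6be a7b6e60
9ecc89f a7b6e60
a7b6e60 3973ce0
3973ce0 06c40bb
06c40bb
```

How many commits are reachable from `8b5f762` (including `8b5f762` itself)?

Walking parent pointers from 8b5f762: reachable set = {06c40bb, 3973ce0, 8b5f762, 9843da6, 9ecc89f, a7b6e60}.
That is 6 commits.

6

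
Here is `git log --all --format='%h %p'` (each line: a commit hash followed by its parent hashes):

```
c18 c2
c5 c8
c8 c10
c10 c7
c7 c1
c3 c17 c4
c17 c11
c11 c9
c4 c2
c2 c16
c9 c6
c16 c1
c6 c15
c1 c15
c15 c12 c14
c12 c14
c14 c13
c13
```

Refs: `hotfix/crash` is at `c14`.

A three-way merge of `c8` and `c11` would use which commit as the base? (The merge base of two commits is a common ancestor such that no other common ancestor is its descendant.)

Ancestors of c8: {c1, c10, c12, c13, c14, c15, c7, c8}.
Ancestors of c11: {c11, c12, c13, c14, c15, c6, c9}.
Common ancestors: {c12, c13, c14, c15}.
Among these, c15 is not an ancestor of any other common ancestor — it is the merge base.

c15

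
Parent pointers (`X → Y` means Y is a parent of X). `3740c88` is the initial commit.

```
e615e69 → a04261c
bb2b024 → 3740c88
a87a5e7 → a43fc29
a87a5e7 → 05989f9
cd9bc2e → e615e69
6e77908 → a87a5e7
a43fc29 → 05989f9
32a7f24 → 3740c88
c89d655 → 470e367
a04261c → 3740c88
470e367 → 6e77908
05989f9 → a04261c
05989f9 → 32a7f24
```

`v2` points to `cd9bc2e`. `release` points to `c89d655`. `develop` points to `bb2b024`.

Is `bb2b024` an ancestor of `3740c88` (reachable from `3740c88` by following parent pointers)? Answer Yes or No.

Ancestors of 3740c88: {3740c88}.
bb2b024 is not in that set, so it is not an ancestor of 3740c88.

No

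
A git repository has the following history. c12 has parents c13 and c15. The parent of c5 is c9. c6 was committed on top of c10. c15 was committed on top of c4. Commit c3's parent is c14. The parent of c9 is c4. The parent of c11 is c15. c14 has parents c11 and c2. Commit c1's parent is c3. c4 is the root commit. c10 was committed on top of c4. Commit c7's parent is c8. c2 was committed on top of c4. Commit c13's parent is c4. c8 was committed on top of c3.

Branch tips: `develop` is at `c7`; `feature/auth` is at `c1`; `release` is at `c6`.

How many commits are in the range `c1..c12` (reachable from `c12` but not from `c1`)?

Reachable from c12: {c12, c13, c15, c4}.
Reachable from c1: {c1, c11, c14, c15, c2, c3, c4}.
In c12's history but not c1's: {c12, c13} — 2 commits.

2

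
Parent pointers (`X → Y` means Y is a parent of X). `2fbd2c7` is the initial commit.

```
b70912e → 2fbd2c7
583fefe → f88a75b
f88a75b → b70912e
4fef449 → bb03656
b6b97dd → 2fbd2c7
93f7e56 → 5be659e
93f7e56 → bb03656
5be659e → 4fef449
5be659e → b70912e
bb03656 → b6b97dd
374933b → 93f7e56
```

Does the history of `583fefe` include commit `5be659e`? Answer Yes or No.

No

Ancestors of 583fefe: {2fbd2c7, 583fefe, b70912e, f88a75b}.
5be659e is not in that set, so it is not an ancestor of 583fefe.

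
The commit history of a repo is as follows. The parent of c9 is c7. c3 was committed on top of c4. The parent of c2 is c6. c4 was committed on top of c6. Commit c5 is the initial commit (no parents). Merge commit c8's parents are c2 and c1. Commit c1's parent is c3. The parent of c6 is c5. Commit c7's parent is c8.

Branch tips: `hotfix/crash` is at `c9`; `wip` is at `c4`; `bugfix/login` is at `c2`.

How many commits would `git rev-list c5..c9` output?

8

Reachable from c9: {c1, c2, c3, c4, c5, c6, c7, c8, c9}.
Reachable from c5: {c5}.
In c9's history but not c5's: {c1, c2, c3, c4, c6, c7, c8, c9} — 8 commits.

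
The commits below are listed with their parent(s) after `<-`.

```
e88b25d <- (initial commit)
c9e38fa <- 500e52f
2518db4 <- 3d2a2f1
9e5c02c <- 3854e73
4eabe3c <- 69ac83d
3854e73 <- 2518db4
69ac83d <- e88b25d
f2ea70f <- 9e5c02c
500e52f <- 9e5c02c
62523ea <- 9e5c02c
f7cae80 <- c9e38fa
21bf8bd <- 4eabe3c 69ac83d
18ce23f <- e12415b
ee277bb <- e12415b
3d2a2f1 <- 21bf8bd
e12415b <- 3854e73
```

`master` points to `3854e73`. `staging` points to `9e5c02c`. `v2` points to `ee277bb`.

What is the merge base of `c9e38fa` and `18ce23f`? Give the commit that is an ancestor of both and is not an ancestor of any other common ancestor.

3854e73

Ancestors of c9e38fa: {21bf8bd, 2518db4, 3854e73, 3d2a2f1, 4eabe3c, 500e52f, 69ac83d, 9e5c02c, c9e38fa, e88b25d}.
Ancestors of 18ce23f: {18ce23f, 21bf8bd, 2518db4, 3854e73, 3d2a2f1, 4eabe3c, 69ac83d, e12415b, e88b25d}.
Common ancestors: {21bf8bd, 2518db4, 3854e73, 3d2a2f1, 4eabe3c, 69ac83d, e88b25d}.
Among these, 3854e73 is not an ancestor of any other common ancestor — it is the merge base.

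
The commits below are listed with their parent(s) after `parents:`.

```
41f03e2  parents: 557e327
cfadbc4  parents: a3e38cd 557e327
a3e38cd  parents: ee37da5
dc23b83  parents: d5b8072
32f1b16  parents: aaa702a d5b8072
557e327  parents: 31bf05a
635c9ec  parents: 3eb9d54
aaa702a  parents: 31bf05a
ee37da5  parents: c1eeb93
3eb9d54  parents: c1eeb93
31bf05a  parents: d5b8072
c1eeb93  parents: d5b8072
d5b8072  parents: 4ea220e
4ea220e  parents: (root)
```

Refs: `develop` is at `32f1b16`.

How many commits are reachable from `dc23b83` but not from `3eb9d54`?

1

Reachable from dc23b83: {4ea220e, d5b8072, dc23b83}.
Reachable from 3eb9d54: {3eb9d54, 4ea220e, c1eeb93, d5b8072}.
In dc23b83's history but not 3eb9d54's: {dc23b83} — 1 commit.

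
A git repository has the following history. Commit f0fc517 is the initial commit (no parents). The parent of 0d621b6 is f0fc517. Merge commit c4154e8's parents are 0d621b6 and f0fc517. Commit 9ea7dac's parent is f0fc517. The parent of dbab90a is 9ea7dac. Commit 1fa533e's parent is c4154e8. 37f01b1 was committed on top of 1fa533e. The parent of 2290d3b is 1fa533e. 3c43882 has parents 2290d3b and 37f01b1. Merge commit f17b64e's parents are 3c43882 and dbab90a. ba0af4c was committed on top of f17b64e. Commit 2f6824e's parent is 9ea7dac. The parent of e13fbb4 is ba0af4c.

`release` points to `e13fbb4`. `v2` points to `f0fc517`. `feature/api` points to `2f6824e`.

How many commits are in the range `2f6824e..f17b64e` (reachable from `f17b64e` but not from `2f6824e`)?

8

Reachable from f17b64e: {0d621b6, 1fa533e, 2290d3b, 37f01b1, 3c43882, 9ea7dac, c4154e8, dbab90a, f0fc517, f17b64e}.
Reachable from 2f6824e: {2f6824e, 9ea7dac, f0fc517}.
In f17b64e's history but not 2f6824e's: {0d621b6, 1fa533e, 2290d3b, 37f01b1, 3c43882, c4154e8, dbab90a, f17b64e} — 8 commits.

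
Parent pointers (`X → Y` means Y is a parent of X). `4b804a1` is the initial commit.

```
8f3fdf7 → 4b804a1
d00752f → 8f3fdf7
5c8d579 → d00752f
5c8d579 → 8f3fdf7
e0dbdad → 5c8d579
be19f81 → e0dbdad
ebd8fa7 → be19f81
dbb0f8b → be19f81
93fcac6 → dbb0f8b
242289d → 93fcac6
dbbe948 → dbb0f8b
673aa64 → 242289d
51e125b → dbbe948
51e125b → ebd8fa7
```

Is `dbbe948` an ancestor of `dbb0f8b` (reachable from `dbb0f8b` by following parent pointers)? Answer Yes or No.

Ancestors of dbb0f8b: {4b804a1, 5c8d579, 8f3fdf7, be19f81, d00752f, dbb0f8b, e0dbdad}.
dbbe948 is not in that set, so it is not an ancestor of dbb0f8b.

No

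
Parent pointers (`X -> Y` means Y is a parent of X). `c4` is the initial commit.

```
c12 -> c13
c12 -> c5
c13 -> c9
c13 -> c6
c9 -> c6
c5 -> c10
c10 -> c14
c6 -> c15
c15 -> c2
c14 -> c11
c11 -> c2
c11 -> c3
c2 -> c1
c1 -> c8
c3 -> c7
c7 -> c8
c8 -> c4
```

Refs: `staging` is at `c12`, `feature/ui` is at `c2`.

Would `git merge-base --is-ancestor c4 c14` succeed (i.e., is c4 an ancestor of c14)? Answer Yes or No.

Ancestors of c14 (commits reachable by following parents): {c1, c11, c14, c2, c3, c4, c7, c8}.
c4 is in that set, so it is an ancestor of c14.

Yes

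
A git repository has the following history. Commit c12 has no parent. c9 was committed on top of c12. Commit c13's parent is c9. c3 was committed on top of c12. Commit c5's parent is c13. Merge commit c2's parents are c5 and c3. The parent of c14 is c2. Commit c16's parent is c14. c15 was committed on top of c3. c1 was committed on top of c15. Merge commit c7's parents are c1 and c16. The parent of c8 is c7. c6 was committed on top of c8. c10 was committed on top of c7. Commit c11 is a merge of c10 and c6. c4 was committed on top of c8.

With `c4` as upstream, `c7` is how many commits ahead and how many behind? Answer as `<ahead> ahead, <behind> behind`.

Reachable from c7: {c1, c12, c13, c14, c15, c16, c2, c3, c5, c7, c9}.
Reachable from c4: {c1, c12, c13, c14, c15, c16, c2, c3, c4, c5, c7, c8, c9}.
Only in c7's history (ahead): {} — 0.
Only in c4's history (behind): {c4, c8} — 2.

0 ahead, 2 behind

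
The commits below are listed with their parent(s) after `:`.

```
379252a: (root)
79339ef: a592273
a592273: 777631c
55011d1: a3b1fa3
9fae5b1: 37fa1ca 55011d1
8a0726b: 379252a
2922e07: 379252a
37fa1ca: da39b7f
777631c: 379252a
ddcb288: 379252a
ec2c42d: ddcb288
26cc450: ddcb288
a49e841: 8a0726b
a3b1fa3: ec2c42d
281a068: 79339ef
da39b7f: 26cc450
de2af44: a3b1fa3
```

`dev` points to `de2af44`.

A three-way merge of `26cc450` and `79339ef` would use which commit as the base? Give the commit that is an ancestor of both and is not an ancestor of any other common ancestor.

Ancestors of 26cc450: {26cc450, 379252a, ddcb288}.
Ancestors of 79339ef: {379252a, 777631c, 79339ef, a592273}.
Common ancestors: {379252a}.
The only common ancestor is 379252a, so it is the merge base.

379252a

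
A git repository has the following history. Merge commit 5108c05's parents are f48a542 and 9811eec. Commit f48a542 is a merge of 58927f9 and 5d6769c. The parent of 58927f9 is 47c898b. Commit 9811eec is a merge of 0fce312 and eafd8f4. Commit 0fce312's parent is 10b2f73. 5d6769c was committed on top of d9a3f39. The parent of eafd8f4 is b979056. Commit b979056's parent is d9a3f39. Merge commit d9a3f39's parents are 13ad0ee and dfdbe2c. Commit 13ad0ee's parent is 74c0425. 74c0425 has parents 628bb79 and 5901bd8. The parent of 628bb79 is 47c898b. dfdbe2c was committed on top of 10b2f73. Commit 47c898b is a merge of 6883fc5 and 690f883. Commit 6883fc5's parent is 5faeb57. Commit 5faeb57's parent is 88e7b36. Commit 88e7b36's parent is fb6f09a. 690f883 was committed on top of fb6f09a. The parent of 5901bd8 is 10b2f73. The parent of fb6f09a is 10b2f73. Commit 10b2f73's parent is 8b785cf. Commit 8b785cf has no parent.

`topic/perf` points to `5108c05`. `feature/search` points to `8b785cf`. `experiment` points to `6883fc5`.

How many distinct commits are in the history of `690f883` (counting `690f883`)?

Walking parent pointers from 690f883: reachable set = {10b2f73, 690f883, 8b785cf, fb6f09a}.
That is 4 commits.

4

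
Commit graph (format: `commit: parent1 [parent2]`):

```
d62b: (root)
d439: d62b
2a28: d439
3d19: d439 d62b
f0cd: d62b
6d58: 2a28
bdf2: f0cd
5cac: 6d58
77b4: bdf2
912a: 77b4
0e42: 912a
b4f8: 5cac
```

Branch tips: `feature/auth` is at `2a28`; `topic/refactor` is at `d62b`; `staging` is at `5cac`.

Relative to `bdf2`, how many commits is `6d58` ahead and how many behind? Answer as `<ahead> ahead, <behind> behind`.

Reachable from 6d58: {2a28, 6d58, d439, d62b}.
Reachable from bdf2: {bdf2, d62b, f0cd}.
Only in 6d58's history (ahead): {2a28, 6d58, d439} — 3.
Only in bdf2's history (behind): {bdf2, f0cd} — 2.

3 ahead, 2 behind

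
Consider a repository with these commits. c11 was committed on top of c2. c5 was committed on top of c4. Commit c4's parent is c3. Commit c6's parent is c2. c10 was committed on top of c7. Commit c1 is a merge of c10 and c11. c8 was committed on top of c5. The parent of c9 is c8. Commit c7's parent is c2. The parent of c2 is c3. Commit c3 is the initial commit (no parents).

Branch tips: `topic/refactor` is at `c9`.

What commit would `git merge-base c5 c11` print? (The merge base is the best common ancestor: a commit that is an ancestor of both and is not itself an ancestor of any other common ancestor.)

Ancestors of c5: {c3, c4, c5}.
Ancestors of c11: {c11, c2, c3}.
Common ancestors: {c3}.
The only common ancestor is c3, so it is the merge base.

c3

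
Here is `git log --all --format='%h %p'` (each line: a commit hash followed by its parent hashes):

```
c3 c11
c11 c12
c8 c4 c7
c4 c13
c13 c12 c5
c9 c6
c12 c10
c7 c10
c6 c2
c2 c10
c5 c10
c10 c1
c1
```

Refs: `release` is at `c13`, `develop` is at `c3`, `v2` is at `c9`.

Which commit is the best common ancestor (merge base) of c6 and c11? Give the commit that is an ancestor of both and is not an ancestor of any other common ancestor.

c10

Ancestors of c6: {c1, c10, c2, c6}.
Ancestors of c11: {c1, c10, c11, c12}.
Common ancestors: {c1, c10}.
Among these, c10 is not an ancestor of any other common ancestor — it is the merge base.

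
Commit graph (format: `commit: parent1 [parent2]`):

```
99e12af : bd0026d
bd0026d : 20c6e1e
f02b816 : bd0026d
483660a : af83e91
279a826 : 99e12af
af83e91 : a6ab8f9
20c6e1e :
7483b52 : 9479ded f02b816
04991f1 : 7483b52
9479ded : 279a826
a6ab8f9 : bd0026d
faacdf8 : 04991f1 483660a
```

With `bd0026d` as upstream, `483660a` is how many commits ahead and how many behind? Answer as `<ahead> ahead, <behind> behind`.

Reachable from 483660a: {20c6e1e, 483660a, a6ab8f9, af83e91, bd0026d}.
Reachable from bd0026d: {20c6e1e, bd0026d}.
Only in 483660a's history (ahead): {483660a, a6ab8f9, af83e91} — 3.
Only in bd0026d's history (behind): {} — 0.

3 ahead, 0 behind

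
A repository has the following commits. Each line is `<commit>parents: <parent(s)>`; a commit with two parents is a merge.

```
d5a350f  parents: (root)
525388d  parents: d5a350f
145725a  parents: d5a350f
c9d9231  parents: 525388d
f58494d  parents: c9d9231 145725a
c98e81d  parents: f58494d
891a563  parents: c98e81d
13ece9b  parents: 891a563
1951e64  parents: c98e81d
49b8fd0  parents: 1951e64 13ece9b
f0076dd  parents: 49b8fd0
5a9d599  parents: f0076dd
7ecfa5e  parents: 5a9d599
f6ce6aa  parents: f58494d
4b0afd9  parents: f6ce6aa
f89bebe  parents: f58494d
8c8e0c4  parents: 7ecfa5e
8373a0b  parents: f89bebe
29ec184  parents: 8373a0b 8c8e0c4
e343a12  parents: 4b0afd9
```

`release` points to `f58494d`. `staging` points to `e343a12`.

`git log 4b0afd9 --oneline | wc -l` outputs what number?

7

Walking parent pointers from 4b0afd9: reachable set = {145725a, 4b0afd9, 525388d, c9d9231, d5a350f, f58494d, f6ce6aa}.
That is 7 commits.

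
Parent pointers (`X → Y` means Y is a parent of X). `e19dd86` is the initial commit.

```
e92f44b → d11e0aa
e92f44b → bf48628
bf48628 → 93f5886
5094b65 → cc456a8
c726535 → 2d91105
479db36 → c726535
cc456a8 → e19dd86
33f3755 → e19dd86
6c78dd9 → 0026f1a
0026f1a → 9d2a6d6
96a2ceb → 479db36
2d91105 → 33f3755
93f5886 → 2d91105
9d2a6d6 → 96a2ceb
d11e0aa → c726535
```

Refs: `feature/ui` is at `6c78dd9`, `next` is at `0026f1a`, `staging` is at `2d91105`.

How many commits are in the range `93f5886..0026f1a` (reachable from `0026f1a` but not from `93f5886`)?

5

Reachable from 0026f1a: {0026f1a, 2d91105, 33f3755, 479db36, 96a2ceb, 9d2a6d6, c726535, e19dd86}.
Reachable from 93f5886: {2d91105, 33f3755, 93f5886, e19dd86}.
In 0026f1a's history but not 93f5886's: {0026f1a, 479db36, 96a2ceb, 9d2a6d6, c726535} — 5 commits.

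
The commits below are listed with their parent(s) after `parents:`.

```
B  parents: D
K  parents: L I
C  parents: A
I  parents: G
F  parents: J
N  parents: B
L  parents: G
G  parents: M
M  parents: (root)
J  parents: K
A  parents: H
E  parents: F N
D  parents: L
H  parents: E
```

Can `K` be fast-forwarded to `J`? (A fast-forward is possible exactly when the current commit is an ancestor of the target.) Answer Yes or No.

Yes

A fast-forward from K to J is possible iff K is an ancestor of J.
Ancestors of J: {G, I, J, K, L, M}.
K is among them, so fast-forward is possible.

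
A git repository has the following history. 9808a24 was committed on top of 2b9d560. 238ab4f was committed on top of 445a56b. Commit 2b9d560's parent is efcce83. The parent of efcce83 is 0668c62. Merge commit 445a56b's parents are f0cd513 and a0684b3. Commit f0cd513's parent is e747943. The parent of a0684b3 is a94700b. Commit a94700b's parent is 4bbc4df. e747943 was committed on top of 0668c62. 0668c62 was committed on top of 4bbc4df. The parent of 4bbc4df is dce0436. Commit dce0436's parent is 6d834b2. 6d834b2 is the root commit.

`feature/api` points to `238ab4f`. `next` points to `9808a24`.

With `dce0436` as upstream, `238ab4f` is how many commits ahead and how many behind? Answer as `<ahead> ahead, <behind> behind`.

8 ahead, 0 behind

Reachable from 238ab4f: {0668c62, 238ab4f, 445a56b, 4bbc4df, 6d834b2, a0684b3, a94700b, dce0436, e747943, f0cd513}.
Reachable from dce0436: {6d834b2, dce0436}.
Only in 238ab4f's history (ahead): {0668c62, 238ab4f, 445a56b, 4bbc4df, a0684b3, a94700b, e747943, f0cd513} — 8.
Only in dce0436's history (behind): {} — 0.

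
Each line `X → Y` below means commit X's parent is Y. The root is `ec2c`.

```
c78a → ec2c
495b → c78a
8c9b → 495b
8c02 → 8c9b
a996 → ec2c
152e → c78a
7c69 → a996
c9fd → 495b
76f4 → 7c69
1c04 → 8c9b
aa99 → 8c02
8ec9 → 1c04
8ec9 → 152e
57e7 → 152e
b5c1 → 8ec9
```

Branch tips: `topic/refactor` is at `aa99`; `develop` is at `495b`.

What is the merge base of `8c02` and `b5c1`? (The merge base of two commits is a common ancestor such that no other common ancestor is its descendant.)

Ancestors of 8c02: {495b, 8c02, 8c9b, c78a, ec2c}.
Ancestors of b5c1: {152e, 1c04, 495b, 8c9b, 8ec9, b5c1, c78a, ec2c}.
Common ancestors: {495b, 8c9b, c78a, ec2c}.
Among these, 8c9b is not an ancestor of any other common ancestor — it is the merge base.

8c9b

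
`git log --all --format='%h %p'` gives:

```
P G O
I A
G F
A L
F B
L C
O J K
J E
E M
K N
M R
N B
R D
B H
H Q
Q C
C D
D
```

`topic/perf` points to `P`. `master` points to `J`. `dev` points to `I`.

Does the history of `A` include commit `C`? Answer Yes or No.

Yes

Ancestors of A (commits reachable by following parents): {A, C, D, L}.
C is in that set, so it is an ancestor of A.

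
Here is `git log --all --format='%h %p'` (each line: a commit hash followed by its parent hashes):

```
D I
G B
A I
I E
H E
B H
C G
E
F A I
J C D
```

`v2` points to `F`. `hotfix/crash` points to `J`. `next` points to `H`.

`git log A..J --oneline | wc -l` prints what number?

Reachable from J: {B, C, D, E, G, H, I, J}.
Reachable from A: {A, E, I}.
In J's history but not A's: {B, C, D, G, H, J} — 6 commits.

6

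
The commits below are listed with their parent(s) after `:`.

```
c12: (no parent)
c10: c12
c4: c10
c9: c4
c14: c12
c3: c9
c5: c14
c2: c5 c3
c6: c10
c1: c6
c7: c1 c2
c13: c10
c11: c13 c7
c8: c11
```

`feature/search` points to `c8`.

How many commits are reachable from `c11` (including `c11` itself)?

Walking parent pointers from c11: reachable set = {c1, c10, c11, c12, c13, c14, c2, c3, c4, c5, c6, c7, c9}.
That is 13 commits.

13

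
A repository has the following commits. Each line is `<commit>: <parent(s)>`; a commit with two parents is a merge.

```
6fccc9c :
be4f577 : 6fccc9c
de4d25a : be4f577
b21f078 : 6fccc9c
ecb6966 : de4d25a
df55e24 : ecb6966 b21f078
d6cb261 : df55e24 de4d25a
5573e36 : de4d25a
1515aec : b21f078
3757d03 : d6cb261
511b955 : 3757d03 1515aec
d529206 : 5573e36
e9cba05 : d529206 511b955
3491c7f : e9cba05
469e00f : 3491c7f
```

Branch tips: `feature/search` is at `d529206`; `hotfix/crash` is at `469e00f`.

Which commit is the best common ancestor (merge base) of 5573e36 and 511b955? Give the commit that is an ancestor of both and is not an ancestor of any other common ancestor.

Ancestors of 5573e36: {5573e36, 6fccc9c, be4f577, de4d25a}.
Ancestors of 511b955: {1515aec, 3757d03, 511b955, 6fccc9c, b21f078, be4f577, d6cb261, de4d25a, df55e24, ecb6966}.
Common ancestors: {6fccc9c, be4f577, de4d25a}.
Among these, de4d25a is not an ancestor of any other common ancestor — it is the merge base.

de4d25a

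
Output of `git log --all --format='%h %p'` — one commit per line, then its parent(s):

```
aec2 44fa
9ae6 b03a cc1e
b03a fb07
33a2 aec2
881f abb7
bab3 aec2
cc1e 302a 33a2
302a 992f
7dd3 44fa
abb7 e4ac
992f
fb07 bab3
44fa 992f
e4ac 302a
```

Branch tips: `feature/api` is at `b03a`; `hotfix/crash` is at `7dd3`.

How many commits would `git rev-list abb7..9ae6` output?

Reachable from 9ae6: {302a, 33a2, 44fa, 992f, 9ae6, aec2, b03a, bab3, cc1e, fb07}.
Reachable from abb7: {302a, 992f, abb7, e4ac}.
In 9ae6's history but not abb7's: {33a2, 44fa, 9ae6, aec2, b03a, bab3, cc1e, fb07} — 8 commits.

8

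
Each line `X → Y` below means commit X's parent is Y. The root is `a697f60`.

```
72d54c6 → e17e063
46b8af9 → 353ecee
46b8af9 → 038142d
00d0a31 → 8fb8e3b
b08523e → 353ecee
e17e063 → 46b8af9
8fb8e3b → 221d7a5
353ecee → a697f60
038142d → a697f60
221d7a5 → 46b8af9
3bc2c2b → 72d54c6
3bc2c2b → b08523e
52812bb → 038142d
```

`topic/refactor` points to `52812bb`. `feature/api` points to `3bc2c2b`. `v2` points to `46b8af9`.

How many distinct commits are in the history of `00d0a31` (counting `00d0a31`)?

7

Walking parent pointers from 00d0a31: reachable set = {00d0a31, 038142d, 221d7a5, 353ecee, 46b8af9, 8fb8e3b, a697f60}.
That is 7 commits.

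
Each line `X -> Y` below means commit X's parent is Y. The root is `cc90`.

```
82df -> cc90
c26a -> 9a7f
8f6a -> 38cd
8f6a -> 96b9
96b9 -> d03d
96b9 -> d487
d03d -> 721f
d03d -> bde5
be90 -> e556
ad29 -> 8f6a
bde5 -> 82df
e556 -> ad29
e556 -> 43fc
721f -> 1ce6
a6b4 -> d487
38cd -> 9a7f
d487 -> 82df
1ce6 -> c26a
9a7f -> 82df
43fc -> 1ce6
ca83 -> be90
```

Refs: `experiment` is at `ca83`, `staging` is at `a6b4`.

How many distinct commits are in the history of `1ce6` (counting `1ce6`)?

Walking parent pointers from 1ce6: reachable set = {1ce6, 82df, 9a7f, c26a, cc90}.
That is 5 commits.

5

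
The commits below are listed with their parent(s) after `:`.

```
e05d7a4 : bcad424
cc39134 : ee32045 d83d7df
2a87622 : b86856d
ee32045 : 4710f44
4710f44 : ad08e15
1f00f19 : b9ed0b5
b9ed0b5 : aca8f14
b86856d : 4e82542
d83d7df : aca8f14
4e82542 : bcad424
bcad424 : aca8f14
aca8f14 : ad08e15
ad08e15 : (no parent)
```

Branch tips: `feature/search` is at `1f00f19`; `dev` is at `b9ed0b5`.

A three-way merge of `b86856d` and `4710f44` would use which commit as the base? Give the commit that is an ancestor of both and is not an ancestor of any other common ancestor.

Ancestors of b86856d: {4e82542, aca8f14, ad08e15, b86856d, bcad424}.
Ancestors of 4710f44: {4710f44, ad08e15}.
Common ancestors: {ad08e15}.
The only common ancestor is ad08e15, so it is the merge base.

ad08e15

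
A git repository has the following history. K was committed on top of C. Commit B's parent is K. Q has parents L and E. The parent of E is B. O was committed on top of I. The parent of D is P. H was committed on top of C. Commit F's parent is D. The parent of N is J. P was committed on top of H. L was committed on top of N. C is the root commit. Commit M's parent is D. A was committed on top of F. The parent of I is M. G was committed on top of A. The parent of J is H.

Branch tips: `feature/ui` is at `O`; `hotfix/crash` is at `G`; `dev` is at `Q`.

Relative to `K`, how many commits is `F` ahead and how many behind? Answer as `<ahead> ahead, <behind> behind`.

Reachable from F: {C, D, F, H, P}.
Reachable from K: {C, K}.
Only in F's history (ahead): {D, F, H, P} — 4.
Only in K's history (behind): {K} — 1.

4 ahead, 1 behind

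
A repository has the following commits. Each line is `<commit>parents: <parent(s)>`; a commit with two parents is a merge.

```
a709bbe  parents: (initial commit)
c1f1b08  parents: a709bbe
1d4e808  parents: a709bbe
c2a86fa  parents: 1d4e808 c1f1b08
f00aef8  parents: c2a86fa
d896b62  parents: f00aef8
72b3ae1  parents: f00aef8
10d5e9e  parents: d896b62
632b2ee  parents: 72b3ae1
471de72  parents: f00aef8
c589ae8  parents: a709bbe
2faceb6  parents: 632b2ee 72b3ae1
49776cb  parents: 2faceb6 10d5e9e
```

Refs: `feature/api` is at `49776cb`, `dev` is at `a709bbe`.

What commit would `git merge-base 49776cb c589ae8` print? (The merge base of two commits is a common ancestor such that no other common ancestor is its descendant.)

Ancestors of 49776cb: {10d5e9e, 1d4e808, 2faceb6, 49776cb, 632b2ee, 72b3ae1, a709bbe, c1f1b08, c2a86fa, d896b62, f00aef8}.
Ancestors of c589ae8: {a709bbe, c589ae8}.
Common ancestors: {a709bbe}.
The only common ancestor is a709bbe, so it is the merge base.

a709bbe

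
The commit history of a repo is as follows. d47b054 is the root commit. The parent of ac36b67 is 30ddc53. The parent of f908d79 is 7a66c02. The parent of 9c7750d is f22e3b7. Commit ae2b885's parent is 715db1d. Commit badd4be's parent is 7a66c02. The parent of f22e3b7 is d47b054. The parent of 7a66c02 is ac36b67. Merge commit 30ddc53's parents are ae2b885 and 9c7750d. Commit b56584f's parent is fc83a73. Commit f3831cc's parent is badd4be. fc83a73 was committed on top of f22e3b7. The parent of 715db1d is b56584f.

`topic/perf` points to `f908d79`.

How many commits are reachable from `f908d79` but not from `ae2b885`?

5

Reachable from f908d79: {30ddc53, 715db1d, 7a66c02, 9c7750d, ac36b67, ae2b885, b56584f, d47b054, f22e3b7, f908d79, fc83a73}.
Reachable from ae2b885: {715db1d, ae2b885, b56584f, d47b054, f22e3b7, fc83a73}.
In f908d79's history but not ae2b885's: {30ddc53, 7a66c02, 9c7750d, ac36b67, f908d79} — 5 commits.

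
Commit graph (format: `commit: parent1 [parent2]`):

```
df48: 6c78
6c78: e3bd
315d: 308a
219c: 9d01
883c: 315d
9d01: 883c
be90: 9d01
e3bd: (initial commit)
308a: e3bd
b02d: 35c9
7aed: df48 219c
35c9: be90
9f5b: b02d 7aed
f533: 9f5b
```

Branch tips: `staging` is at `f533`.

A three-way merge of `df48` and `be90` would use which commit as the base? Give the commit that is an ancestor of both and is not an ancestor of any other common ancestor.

Ancestors of df48: {6c78, df48, e3bd}.
Ancestors of be90: {308a, 315d, 883c, 9d01, be90, e3bd}.
Common ancestors: {e3bd}.
The only common ancestor is e3bd, so it is the merge base.

e3bd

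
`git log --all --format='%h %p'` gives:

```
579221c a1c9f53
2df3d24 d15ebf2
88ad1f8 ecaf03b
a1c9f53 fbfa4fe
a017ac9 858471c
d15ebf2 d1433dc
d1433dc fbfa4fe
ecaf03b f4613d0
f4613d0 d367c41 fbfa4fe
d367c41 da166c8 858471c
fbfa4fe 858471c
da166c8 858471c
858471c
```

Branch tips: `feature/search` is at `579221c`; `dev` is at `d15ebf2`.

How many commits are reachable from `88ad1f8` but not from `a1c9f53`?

5

Reachable from 88ad1f8: {858471c, 88ad1f8, d367c41, da166c8, ecaf03b, f4613d0, fbfa4fe}.
Reachable from a1c9f53: {858471c, a1c9f53, fbfa4fe}.
In 88ad1f8's history but not a1c9f53's: {88ad1f8, d367c41, da166c8, ecaf03b, f4613d0} — 5 commits.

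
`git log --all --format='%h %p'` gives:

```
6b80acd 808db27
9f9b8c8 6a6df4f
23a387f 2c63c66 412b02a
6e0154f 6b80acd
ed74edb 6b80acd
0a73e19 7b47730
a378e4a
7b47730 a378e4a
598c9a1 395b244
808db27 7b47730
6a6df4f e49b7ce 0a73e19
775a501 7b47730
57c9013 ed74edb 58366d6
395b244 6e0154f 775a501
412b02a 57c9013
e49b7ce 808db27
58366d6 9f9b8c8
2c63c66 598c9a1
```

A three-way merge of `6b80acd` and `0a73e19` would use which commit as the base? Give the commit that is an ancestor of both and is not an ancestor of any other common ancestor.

Ancestors of 6b80acd: {6b80acd, 7b47730, 808db27, a378e4a}.
Ancestors of 0a73e19: {0a73e19, 7b47730, a378e4a}.
Common ancestors: {7b47730, a378e4a}.
Among these, 7b47730 is not an ancestor of any other common ancestor — it is the merge base.

7b47730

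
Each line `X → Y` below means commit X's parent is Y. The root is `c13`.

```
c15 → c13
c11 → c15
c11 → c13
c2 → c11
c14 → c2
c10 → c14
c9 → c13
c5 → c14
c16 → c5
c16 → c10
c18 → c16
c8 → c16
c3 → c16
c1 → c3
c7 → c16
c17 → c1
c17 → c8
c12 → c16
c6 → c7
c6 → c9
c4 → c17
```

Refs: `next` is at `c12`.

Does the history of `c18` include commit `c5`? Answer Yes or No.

Ancestors of c18 (commits reachable by following parents): {c10, c11, c13, c14, c15, c16, c18, c2, c5}.
c5 is in that set, so it is an ancestor of c18.

Yes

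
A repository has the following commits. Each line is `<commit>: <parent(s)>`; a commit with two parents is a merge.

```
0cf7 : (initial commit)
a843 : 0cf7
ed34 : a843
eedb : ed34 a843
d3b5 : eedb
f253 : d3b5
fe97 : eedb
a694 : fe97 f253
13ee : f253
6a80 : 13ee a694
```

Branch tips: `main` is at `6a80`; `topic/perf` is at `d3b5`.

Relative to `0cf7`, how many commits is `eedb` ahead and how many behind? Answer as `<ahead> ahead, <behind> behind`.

3 ahead, 0 behind

Reachable from eedb: {0cf7, a843, ed34, eedb}.
Reachable from 0cf7: {0cf7}.
Only in eedb's history (ahead): {a843, ed34, eedb} — 3.
Only in 0cf7's history (behind): {} — 0.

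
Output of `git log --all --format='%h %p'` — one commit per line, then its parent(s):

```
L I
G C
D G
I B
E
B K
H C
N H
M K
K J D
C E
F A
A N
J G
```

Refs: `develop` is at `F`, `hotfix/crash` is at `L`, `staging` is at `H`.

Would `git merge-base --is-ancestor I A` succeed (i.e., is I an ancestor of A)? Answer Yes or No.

Ancestors of A: {A, C, E, H, N}.
I is not in that set, so it is not an ancestor of A.

No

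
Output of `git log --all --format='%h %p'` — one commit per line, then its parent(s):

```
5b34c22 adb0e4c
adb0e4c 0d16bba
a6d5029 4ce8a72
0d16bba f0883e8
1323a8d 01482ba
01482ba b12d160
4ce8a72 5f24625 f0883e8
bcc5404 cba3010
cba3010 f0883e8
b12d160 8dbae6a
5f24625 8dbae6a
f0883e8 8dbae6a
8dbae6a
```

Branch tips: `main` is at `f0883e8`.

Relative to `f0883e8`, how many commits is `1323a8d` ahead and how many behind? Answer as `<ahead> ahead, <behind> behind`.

Reachable from 1323a8d: {01482ba, 1323a8d, 8dbae6a, b12d160}.
Reachable from f0883e8: {8dbae6a, f0883e8}.
Only in 1323a8d's history (ahead): {01482ba, 1323a8d, b12d160} — 3.
Only in f0883e8's history (behind): {f0883e8} — 1.

3 ahead, 1 behind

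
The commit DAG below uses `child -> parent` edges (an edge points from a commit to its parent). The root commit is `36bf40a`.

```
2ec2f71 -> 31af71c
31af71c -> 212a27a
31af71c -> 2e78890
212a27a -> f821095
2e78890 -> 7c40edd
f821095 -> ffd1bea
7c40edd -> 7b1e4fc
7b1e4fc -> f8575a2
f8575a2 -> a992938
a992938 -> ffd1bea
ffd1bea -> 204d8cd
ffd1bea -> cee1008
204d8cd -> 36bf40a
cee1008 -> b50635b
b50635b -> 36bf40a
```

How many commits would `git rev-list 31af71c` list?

Walking parent pointers from 31af71c: reachable set = {204d8cd, 212a27a, 2e78890, 31af71c, 36bf40a, 7b1e4fc, 7c40edd, a992938, b50635b, cee1008, f821095, f8575a2, ffd1bea}.
That is 13 commits.

13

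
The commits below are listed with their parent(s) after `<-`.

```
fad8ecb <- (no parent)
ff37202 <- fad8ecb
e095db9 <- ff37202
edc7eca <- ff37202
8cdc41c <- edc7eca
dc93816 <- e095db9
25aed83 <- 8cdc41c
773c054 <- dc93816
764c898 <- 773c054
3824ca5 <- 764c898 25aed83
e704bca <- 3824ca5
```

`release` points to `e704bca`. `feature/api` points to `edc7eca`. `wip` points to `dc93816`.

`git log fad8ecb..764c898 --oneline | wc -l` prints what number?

Reachable from 764c898: {764c898, 773c054, dc93816, e095db9, fad8ecb, ff37202}.
Reachable from fad8ecb: {fad8ecb}.
In 764c898's history but not fad8ecb's: {764c898, 773c054, dc93816, e095db9, ff37202} — 5 commits.

5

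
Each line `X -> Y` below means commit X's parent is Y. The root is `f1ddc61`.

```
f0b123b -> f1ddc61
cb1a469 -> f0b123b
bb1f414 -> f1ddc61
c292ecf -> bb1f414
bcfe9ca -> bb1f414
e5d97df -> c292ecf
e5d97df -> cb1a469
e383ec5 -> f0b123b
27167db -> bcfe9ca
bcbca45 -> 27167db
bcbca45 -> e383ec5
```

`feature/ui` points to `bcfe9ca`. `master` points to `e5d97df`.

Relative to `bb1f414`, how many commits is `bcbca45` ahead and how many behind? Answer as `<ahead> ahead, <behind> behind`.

5 ahead, 0 behind

Reachable from bcbca45: {27167db, bb1f414, bcbca45, bcfe9ca, e383ec5, f0b123b, f1ddc61}.
Reachable from bb1f414: {bb1f414, f1ddc61}.
Only in bcbca45's history (ahead): {27167db, bcbca45, bcfe9ca, e383ec5, f0b123b} — 5.
Only in bb1f414's history (behind): {} — 0.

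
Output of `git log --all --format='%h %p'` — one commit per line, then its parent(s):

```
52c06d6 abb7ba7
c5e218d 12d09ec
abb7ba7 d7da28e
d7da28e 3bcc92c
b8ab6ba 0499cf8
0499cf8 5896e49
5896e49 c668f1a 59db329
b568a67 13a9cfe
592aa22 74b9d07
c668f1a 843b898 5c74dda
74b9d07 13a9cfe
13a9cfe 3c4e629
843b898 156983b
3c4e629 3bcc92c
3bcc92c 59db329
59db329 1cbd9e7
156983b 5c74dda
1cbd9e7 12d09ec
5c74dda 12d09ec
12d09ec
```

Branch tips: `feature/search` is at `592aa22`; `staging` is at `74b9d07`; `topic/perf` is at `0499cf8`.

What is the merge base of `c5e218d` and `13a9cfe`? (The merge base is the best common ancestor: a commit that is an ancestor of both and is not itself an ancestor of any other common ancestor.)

12d09ec

Ancestors of c5e218d: {12d09ec, c5e218d}.
Ancestors of 13a9cfe: {12d09ec, 13a9cfe, 1cbd9e7, 3bcc92c, 3c4e629, 59db329}.
Common ancestors: {12d09ec}.
The only common ancestor is 12d09ec, so it is the merge base.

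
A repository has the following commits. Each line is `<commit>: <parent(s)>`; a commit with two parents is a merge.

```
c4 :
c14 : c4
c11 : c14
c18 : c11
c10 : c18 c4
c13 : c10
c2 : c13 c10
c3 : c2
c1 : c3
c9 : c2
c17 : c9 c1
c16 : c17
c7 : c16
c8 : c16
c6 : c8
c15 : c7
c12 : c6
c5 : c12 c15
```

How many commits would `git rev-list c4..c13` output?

5

Reachable from c13: {c10, c11, c13, c14, c18, c4}.
Reachable from c4: {c4}.
In c13's history but not c4's: {c10, c11, c13, c14, c18} — 5 commits.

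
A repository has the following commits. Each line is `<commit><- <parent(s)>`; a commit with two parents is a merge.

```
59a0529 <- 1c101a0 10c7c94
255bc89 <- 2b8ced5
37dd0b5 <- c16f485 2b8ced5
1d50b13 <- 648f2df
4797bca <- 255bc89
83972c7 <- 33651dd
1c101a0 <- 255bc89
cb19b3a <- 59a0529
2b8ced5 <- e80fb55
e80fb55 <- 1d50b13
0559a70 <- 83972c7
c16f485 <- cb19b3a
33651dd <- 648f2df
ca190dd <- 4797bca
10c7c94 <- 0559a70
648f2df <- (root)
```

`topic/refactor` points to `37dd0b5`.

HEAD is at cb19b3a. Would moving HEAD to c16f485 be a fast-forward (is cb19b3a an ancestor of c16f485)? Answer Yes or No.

Yes

A fast-forward from cb19b3a to c16f485 is possible iff cb19b3a is an ancestor of c16f485.
Ancestors of c16f485: {0559a70, 10c7c94, 1c101a0, 1d50b13, 255bc89, 2b8ced5, 33651dd, 59a0529, 648f2df, 83972c7, c16f485, cb19b3a, e80fb55}.
cb19b3a is among them, so fast-forward is possible.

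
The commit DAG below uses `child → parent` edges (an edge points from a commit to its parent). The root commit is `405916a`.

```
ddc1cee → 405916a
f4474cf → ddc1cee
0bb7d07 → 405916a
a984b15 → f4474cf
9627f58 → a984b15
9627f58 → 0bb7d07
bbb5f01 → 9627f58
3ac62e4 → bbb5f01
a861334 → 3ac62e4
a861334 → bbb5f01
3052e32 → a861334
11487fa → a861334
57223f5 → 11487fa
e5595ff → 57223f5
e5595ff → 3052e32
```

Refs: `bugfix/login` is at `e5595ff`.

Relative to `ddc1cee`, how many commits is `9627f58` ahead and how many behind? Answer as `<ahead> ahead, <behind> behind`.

Reachable from 9627f58: {0bb7d07, 405916a, 9627f58, a984b15, ddc1cee, f4474cf}.
Reachable from ddc1cee: {405916a, ddc1cee}.
Only in 9627f58's history (ahead): {0bb7d07, 9627f58, a984b15, f4474cf} — 4.
Only in ddc1cee's history (behind): {} — 0.

4 ahead, 0 behind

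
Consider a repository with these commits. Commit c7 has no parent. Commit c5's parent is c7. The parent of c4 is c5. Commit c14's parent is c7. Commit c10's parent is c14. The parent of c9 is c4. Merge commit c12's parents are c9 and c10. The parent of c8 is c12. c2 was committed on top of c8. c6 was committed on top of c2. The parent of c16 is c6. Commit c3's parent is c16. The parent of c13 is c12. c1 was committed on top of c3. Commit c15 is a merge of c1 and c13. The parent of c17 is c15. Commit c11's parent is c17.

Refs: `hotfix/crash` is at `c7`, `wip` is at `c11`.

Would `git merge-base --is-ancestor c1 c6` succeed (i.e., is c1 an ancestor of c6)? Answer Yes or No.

Ancestors of c6: {c10, c12, c14, c2, c4, c5, c6, c7, c8, c9}.
c1 is not in that set, so it is not an ancestor of c6.

No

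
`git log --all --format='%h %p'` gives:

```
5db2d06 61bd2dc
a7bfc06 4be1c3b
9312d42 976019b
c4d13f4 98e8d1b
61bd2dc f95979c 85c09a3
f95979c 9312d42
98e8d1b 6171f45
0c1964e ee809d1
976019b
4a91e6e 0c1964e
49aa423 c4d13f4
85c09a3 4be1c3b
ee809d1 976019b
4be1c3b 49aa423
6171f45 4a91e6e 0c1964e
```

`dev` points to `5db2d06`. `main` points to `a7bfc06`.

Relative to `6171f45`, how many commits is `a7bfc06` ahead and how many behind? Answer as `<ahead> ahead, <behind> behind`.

5 ahead, 0 behind

Reachable from a7bfc06: {0c1964e, 49aa423, 4a91e6e, 4be1c3b, 6171f45, 976019b, 98e8d1b, a7bfc06, c4d13f4, ee809d1}.
Reachable from 6171f45: {0c1964e, 4a91e6e, 6171f45, 976019b, ee809d1}.
Only in a7bfc06's history (ahead): {49aa423, 4be1c3b, 98e8d1b, a7bfc06, c4d13f4} — 5.
Only in 6171f45's history (behind): {} — 0.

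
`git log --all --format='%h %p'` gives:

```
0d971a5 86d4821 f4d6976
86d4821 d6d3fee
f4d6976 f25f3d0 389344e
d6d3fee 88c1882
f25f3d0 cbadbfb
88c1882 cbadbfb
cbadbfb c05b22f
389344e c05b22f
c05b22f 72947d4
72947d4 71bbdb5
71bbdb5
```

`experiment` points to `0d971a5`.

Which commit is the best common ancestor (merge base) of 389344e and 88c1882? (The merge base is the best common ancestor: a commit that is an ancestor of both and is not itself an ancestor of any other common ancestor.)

Ancestors of 389344e: {389344e, 71bbdb5, 72947d4, c05b22f}.
Ancestors of 88c1882: {71bbdb5, 72947d4, 88c1882, c05b22f, cbadbfb}.
Common ancestors: {71bbdb5, 72947d4, c05b22f}.
Among these, c05b22f is not an ancestor of any other common ancestor — it is the merge base.

c05b22f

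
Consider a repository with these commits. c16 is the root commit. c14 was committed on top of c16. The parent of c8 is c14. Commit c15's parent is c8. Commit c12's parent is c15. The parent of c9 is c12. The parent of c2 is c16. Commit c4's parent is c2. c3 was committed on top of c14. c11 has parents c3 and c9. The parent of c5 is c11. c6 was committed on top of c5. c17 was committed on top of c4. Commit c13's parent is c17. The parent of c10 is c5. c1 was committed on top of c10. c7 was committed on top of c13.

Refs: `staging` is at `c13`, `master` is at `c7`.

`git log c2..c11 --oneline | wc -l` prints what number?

7

Reachable from c11: {c11, c12, c14, c15, c16, c3, c8, c9}.
Reachable from c2: {c16, c2}.
In c11's history but not c2's: {c11, c12, c14, c15, c3, c8, c9} — 7 commits.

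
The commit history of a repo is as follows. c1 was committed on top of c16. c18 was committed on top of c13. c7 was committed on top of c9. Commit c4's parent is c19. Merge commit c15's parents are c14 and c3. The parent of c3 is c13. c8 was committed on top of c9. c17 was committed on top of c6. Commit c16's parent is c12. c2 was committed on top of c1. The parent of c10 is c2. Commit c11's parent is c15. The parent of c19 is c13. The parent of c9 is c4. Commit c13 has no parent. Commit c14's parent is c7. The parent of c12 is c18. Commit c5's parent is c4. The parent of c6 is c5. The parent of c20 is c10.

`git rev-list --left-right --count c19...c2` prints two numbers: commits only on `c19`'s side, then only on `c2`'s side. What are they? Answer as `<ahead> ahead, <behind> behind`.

Reachable from c19: {c13, c19}.
Reachable from c2: {c1, c12, c13, c16, c18, c2}.
Only in c19's history (ahead): {c19} — 1.
Only in c2's history (behind): {c1, c12, c16, c18, c2} — 5.

1 ahead, 5 behind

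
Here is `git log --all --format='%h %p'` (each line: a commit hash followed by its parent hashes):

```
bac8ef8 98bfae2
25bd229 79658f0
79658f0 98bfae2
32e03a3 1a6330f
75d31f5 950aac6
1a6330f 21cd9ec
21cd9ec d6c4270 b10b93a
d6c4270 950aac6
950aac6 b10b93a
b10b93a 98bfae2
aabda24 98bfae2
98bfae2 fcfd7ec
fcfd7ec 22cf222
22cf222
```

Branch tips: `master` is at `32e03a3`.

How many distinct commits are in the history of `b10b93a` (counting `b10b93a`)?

4

Walking parent pointers from b10b93a: reachable set = {22cf222, 98bfae2, b10b93a, fcfd7ec}.
That is 4 commits.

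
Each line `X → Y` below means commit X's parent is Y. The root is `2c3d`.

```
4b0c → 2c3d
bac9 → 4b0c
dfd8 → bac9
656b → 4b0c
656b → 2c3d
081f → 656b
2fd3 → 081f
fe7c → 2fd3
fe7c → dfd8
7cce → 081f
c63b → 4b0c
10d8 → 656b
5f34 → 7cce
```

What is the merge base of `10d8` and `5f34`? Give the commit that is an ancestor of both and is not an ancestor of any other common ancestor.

656b

Ancestors of 10d8: {10d8, 2c3d, 4b0c, 656b}.
Ancestors of 5f34: {081f, 2c3d, 4b0c, 5f34, 656b, 7cce}.
Common ancestors: {2c3d, 4b0c, 656b}.
Among these, 656b is not an ancestor of any other common ancestor — it is the merge base.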